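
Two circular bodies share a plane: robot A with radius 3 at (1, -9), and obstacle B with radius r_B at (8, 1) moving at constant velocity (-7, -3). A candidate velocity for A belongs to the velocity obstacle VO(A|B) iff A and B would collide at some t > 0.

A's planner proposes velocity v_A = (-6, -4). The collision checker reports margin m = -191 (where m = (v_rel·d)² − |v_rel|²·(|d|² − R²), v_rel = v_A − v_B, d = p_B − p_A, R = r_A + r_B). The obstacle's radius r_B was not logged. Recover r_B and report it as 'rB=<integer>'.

m = -191
d = (7, 10);  v_rel = (1, -1),  |v_rel|² = 2
v_rel×d = (1)·(10) − (-1)·(7) = 17
since m = R²·2 − 17²:  R² = (289 + -191) / 2 = 49
R = √49 = 7  ⇒  r_B = 7 − 3 = 4

rB=4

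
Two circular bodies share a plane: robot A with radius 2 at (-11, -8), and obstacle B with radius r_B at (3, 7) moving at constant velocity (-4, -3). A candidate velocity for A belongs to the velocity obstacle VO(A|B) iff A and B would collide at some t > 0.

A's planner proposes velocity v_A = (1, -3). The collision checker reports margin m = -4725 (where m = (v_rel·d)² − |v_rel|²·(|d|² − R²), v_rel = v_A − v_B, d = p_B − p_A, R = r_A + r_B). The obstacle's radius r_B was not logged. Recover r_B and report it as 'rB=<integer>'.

m = -4725
d = (14, 15);  v_rel = (5, 0),  |v_rel|² = 25
v_rel×d = (5)·(15) − (0)·(14) = 75
since m = R²·25 − 75²:  R² = (5625 + -4725) / 25 = 36
R = √36 = 6  ⇒  r_B = 6 − 2 = 4

rB=4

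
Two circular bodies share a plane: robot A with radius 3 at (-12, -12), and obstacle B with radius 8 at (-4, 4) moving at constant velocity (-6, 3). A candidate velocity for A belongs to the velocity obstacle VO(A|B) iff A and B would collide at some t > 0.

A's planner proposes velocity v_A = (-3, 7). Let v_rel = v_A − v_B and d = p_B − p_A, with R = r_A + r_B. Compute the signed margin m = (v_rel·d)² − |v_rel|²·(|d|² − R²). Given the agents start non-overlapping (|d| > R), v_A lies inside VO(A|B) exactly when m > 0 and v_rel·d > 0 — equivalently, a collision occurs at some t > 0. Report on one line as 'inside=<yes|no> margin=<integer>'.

d = (8, 16),  |d|² = 320;  R = 3+8 = 11,  c = 320−11² = 199
v_rel = (3, 4),  |v_rel|² = 25;  v_rel·d = (3)·(8) + (4)·(16) = 88
25·t² − 176·t + 199 = 0  ⇒  m = 88² − 25·199 = 2769
m = 2769 > 0,  v_rel·d = 88 > 0  ⇒  inside

inside=yes margin=2769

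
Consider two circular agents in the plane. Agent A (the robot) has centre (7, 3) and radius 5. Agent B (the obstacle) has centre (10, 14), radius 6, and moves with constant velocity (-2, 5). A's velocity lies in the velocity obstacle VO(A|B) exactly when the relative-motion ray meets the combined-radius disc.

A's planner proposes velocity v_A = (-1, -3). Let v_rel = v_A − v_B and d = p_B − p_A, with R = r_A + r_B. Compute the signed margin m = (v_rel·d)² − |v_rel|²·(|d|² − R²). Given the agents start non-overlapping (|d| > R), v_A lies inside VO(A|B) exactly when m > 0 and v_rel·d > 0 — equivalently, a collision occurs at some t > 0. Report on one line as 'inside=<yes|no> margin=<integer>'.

d = (3, 11),  |d|² = 130;  R = 5+6 = 11,  c = 130−11² = 9
v_rel = (1, -8),  |v_rel|² = 65;  v_rel·d = (1)·(3) + (-8)·(11) = -85
65·t² + 170·t + 9 = 0  ⇒  m = (-85)² − 65·9 = 6640
m = 6640 > 0,  v_rel·d = -85 < 0  ⇒  outside

inside=no margin=6640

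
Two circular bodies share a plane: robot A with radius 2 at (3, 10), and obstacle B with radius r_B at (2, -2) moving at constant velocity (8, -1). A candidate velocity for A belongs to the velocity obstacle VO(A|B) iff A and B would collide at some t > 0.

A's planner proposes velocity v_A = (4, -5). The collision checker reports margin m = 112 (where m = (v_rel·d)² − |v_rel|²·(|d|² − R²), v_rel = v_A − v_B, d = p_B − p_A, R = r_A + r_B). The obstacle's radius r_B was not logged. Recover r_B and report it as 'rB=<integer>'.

m = 112
d = (-1, -12);  v_rel = (-4, -4),  |v_rel|² = 32
v_rel×d = (-4)·(-12) − (-4)·(-1) = 44
since m = R²·32 − 44²:  R² = (1936 + 112) / 32 = 64
R = √64 = 8  ⇒  r_B = 8 − 2 = 6

rB=6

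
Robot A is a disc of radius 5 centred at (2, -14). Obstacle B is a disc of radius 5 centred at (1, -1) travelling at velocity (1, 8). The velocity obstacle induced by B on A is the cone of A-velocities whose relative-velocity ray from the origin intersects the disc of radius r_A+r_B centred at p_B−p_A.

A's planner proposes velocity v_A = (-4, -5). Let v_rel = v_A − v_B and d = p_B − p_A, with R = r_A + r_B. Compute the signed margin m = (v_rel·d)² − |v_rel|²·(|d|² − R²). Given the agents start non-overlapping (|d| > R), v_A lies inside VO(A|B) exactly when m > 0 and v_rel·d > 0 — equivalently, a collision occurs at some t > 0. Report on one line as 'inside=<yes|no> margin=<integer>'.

d = (-1, 13),  |d|² = 170;  R = 5+5 = 10,  c = 170−10² = 70
v_rel = (-5, -13),  |v_rel|² = 194;  v_rel·d = (-5)·(-1) + (-13)·(13) = -164
194·t² + 328·t + 70 = 0  ⇒  m = (-164)² − 194·70 = 13316
m = 13316 > 0,  v_rel·d = -164 < 0  ⇒  outside

inside=no margin=13316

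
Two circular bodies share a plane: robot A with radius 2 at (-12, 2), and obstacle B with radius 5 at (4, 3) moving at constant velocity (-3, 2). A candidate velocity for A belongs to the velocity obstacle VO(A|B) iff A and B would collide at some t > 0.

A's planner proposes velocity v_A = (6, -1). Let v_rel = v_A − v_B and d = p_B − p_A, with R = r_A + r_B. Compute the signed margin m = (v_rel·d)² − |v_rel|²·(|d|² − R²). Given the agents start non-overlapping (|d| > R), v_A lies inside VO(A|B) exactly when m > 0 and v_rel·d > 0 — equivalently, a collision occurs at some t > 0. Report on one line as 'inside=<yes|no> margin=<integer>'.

d = (16, 1),  |d|² = 257;  R = 2+5 = 7,  c = 257−7² = 208
v_rel = (9, -3),  |v_rel|² = 90;  v_rel·d = (9)·(16) + (-3)·(1) = 141
90·t² − 282·t + 208 = 0  ⇒  m = 141² − 90·208 = 1161
m = 1161 > 0,  v_rel·d = 141 > 0  ⇒  inside

inside=yes margin=1161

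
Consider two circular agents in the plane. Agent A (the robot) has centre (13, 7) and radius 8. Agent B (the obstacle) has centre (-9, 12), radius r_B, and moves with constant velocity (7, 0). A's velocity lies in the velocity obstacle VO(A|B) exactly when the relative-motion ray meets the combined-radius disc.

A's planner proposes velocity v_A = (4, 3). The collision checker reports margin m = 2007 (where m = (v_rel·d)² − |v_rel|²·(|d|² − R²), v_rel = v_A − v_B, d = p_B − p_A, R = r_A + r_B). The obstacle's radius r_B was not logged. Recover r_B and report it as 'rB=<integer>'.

m = 2007
d = (-22, 5);  v_rel = (-3, 3),  |v_rel|² = 18
v_rel×d = (-3)·(5) − (3)·(-22) = 51
since m = R²·18 − 51²:  R² = (2601 + 2007) / 18 = 256
R = √256 = 16  ⇒  r_B = 16 − 8 = 8

rB=8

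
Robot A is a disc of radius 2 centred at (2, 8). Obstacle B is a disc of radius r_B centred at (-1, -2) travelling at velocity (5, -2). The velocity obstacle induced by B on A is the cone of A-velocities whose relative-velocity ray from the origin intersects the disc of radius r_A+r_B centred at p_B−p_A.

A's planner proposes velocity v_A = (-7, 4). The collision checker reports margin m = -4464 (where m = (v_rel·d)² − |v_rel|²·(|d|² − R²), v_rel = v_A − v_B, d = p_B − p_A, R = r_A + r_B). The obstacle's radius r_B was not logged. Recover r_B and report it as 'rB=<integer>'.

m = -4464
d = (-3, -10);  v_rel = (-12, 6),  |v_rel|² = 180
v_rel×d = (-12)·(-10) − (6)·(-3) = 138
since m = R²·180 − 138²:  R² = (19044 + -4464) / 180 = 81
R = √81 = 9  ⇒  r_B = 9 − 2 = 7

rB=7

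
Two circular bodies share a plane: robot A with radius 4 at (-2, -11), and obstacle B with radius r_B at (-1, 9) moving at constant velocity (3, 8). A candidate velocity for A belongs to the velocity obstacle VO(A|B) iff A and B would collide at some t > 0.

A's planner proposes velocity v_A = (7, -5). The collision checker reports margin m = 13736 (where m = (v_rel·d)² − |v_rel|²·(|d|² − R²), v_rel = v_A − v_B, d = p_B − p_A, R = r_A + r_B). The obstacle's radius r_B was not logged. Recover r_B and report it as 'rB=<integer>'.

m = 13736
d = (1, 20);  v_rel = (4, -13),  |v_rel|² = 185
v_rel×d = (4)·(20) − (-13)·(1) = 93
since m = R²·185 − 93²:  R² = (8649 + 13736) / 185 = 121
R = √121 = 11  ⇒  r_B = 11 − 4 = 7

rB=7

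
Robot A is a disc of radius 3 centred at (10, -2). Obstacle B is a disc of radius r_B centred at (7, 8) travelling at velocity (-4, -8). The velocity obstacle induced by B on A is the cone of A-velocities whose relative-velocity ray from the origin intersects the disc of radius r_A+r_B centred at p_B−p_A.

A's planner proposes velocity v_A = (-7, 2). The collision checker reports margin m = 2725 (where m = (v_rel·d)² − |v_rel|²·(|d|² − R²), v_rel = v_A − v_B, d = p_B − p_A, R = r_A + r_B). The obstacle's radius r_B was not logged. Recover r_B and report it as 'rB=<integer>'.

m = 2725
d = (-3, 10);  v_rel = (-3, 10),  |v_rel|² = 109
v_rel×d = (-3)·(10) − (10)·(-3) = 0
since m = R²·109 − 0²:  R² = (0 + 2725) / 109 = 25
R = √25 = 5  ⇒  r_B = 5 − 3 = 2

rB=2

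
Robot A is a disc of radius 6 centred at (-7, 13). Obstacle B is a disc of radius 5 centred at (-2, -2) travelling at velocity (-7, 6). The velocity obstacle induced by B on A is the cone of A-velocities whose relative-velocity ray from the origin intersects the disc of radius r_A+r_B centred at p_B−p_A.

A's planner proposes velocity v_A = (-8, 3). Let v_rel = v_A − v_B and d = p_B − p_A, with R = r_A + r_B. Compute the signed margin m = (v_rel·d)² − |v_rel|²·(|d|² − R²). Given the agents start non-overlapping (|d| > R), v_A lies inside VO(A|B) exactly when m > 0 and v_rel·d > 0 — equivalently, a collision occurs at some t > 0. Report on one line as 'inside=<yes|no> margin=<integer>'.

d = (5, -15),  |d|² = 250;  R = 6+5 = 11,  c = 250−11² = 129
v_rel = (-1, -3),  |v_rel|² = 10;  v_rel·d = (-1)·(5) + (-3)·(-15) = 40
10·t² − 80·t + 129 = 0  ⇒  m = 40² − 10·129 = 310
m = 310 > 0,  v_rel·d = 40 > 0  ⇒  inside

inside=yes margin=310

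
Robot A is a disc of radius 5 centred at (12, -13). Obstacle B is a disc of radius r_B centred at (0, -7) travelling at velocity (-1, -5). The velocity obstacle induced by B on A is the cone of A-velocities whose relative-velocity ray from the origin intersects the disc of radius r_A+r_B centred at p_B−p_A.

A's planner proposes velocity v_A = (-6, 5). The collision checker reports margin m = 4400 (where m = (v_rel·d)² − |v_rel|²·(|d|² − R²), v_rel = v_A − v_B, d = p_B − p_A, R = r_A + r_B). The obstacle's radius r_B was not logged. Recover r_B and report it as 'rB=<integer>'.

m = 4400
d = (-12, 6);  v_rel = (-5, 10),  |v_rel|² = 125
v_rel×d = (-5)·(6) − (10)·(-12) = 90
since m = R²·125 − 90²:  R² = (8100 + 4400) / 125 = 100
R = √100 = 10  ⇒  r_B = 10 − 5 = 5

rB=5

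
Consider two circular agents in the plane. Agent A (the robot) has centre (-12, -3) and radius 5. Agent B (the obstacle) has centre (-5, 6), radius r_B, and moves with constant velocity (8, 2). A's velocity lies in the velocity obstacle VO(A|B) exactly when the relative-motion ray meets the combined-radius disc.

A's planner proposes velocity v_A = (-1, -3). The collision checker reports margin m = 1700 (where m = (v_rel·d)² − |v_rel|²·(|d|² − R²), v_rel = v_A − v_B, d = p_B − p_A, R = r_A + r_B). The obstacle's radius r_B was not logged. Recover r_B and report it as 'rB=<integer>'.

m = 1700
d = (7, 9);  v_rel = (-9, -5),  |v_rel|² = 106
v_rel×d = (-9)·(9) − (-5)·(7) = -46
since m = R²·106 − (-46)²:  R² = (2116 + 1700) / 106 = 36
R = √36 = 6  ⇒  r_B = 6 − 5 = 1

rB=1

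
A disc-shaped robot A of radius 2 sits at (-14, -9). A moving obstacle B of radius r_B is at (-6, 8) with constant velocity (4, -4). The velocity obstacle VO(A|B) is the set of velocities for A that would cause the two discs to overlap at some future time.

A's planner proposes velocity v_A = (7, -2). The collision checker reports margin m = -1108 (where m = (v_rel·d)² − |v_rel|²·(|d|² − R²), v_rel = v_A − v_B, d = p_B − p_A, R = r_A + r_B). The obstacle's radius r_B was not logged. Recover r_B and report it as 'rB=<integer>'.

m = -1108
d = (8, 17);  v_rel = (3, 2),  |v_rel|² = 13
v_rel×d = (3)·(17) − (2)·(8) = 35
since m = R²·13 − 35²:  R² = (1225 + -1108) / 13 = 9
R = √9 = 3  ⇒  r_B = 3 − 2 = 1

rB=1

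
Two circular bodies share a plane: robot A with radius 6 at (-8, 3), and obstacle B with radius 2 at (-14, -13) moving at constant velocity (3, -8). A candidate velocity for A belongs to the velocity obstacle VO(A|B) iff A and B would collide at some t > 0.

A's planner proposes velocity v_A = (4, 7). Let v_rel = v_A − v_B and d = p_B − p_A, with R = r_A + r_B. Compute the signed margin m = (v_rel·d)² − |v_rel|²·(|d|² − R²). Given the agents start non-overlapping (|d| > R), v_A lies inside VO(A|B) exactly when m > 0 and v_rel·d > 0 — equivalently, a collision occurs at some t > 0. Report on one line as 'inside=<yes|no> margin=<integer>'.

d = (-6, -16),  |d|² = 292;  R = 6+2 = 8,  c = 292−8² = 228
v_rel = (1, 15),  |v_rel|² = 226;  v_rel·d = (1)·(-6) + (15)·(-16) = -246
226·t² + 492·t + 228 = 0  ⇒  m = (-246)² − 226·228 = 8988
m = 8988 > 0,  v_rel·d = -246 < 0  ⇒  outside

inside=no margin=8988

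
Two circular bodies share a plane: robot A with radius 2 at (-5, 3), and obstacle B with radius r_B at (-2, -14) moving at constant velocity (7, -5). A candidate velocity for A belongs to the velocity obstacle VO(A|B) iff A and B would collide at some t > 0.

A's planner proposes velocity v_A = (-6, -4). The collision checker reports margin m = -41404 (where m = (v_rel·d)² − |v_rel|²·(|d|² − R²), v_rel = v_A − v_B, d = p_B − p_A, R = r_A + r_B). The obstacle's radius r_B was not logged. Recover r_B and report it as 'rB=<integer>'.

m = -41404
d = (3, -17);  v_rel = (-13, 1),  |v_rel|² = 170
v_rel×d = (-13)·(-17) − (1)·(3) = 218
since m = R²·170 − 218²:  R² = (47524 + -41404) / 170 = 36
R = √36 = 6  ⇒  r_B = 6 − 2 = 4

rB=4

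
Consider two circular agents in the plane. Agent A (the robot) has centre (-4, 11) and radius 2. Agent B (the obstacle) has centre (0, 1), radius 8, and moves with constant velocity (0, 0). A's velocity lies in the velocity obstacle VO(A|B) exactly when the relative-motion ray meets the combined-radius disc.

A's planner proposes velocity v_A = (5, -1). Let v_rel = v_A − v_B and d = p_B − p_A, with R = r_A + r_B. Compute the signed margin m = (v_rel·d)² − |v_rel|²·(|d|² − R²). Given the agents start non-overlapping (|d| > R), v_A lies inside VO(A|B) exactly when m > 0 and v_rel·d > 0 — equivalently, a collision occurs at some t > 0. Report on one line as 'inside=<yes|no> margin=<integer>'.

d = (4, -10),  |d|² = 116;  R = 2+8 = 10,  c = 116−10² = 16
v_rel = (5, -1),  |v_rel|² = 26;  v_rel·d = (5)·(4) + (-1)·(-10) = 30
26·t² − 60·t + 16 = 0  ⇒  m = 30² − 26·16 = 484
m = 484 > 0,  v_rel·d = 30 > 0  ⇒  inside

inside=yes margin=484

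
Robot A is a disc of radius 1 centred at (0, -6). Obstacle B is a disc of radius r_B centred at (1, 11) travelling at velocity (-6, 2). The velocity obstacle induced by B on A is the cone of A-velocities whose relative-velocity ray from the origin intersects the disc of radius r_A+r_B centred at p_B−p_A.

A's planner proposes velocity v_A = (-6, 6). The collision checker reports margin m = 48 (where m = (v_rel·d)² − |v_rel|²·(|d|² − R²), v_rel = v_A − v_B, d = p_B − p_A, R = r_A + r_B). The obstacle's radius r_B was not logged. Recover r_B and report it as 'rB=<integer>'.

m = 48
d = (1, 17);  v_rel = (0, 4),  |v_rel|² = 16
v_rel×d = (0)·(17) − (4)·(1) = -4
since m = R²·16 − (-4)²:  R² = (16 + 48) / 16 = 4
R = √4 = 2  ⇒  r_B = 2 − 1 = 1

rB=1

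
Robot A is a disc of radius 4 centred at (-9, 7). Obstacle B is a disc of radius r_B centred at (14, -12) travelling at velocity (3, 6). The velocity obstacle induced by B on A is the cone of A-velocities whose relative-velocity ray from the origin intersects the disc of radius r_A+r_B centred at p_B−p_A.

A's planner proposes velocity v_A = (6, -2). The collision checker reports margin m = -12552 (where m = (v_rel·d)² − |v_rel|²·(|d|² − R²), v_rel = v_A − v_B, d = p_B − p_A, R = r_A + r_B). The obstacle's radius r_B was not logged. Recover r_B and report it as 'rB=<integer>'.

m = -12552
d = (23, -19);  v_rel = (3, -8),  |v_rel|² = 73
v_rel×d = (3)·(-19) − (-8)·(23) = 127
since m = R²·73 − 127²:  R² = (16129 + -12552) / 73 = 49
R = √49 = 7  ⇒  r_B = 7 − 4 = 3

rB=3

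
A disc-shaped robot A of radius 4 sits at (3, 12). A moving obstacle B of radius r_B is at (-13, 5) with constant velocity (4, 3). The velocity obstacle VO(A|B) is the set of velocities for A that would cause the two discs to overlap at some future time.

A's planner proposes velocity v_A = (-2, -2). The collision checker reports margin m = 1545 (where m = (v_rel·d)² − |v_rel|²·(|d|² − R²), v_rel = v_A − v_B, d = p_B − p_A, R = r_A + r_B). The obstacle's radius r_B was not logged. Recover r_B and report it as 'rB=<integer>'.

m = 1545
d = (-16, -7);  v_rel = (-6, -5),  |v_rel|² = 61
v_rel×d = (-6)·(-7) − (-5)·(-16) = -38
since m = R²·61 − (-38)²:  R² = (1444 + 1545) / 61 = 49
R = √49 = 7  ⇒  r_B = 7 − 4 = 3

rB=3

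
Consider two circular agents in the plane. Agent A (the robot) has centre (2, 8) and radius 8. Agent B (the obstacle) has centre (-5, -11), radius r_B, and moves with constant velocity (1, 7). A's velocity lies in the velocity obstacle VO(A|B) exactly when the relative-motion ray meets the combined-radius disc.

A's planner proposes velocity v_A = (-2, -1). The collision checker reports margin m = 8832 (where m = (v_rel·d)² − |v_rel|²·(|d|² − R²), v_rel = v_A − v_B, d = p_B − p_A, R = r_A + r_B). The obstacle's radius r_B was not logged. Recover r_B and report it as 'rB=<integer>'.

m = 8832
d = (-7, -19);  v_rel = (-3, -8),  |v_rel|² = 73
v_rel×d = (-3)·(-19) − (-8)·(-7) = 1
since m = R²·73 − 1²:  R² = (1 + 8832) / 73 = 121
R = √121 = 11  ⇒  r_B = 11 − 8 = 3

rB=3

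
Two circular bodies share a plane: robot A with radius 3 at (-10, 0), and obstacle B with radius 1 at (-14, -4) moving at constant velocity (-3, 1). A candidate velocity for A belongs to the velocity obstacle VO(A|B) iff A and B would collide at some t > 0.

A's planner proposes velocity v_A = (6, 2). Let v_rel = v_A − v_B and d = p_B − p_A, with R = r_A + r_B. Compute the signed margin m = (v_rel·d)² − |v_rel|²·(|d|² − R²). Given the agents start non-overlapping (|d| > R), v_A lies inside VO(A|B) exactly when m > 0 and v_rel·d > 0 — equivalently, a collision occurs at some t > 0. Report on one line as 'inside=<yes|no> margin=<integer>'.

d = (-4, -4),  |d|² = 32;  R = 3+1 = 4,  c = 32−4² = 16
v_rel = (9, 1),  |v_rel|² = 82;  v_rel·d = (9)·(-4) + (1)·(-4) = -40
82·t² + 80·t + 16 = 0  ⇒  m = (-40)² − 82·16 = 288
m = 288 > 0,  v_rel·d = -40 < 0  ⇒  outside

inside=no margin=288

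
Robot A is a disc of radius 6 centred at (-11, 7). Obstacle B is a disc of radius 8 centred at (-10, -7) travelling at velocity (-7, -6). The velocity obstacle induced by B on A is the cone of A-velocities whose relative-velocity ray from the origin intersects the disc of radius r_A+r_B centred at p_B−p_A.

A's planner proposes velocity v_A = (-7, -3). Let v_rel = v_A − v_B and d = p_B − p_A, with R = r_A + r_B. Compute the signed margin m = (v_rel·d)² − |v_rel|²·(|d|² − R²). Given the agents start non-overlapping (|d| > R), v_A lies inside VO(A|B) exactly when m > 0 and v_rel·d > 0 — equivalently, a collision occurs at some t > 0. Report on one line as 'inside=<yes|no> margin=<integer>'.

d = (1, -14),  |d|² = 197;  R = 6+8 = 14,  c = 197−14² = 1
v_rel = (0, 3),  |v_rel|² = 9;  v_rel·d = (0)·(1) + (3)·(-14) = -42
9·t² + 84·t + 1 = 0  ⇒  m = (-42)² − 9·1 = 1755
m = 1755 > 0,  v_rel·d = -42 < 0  ⇒  outside

inside=no margin=1755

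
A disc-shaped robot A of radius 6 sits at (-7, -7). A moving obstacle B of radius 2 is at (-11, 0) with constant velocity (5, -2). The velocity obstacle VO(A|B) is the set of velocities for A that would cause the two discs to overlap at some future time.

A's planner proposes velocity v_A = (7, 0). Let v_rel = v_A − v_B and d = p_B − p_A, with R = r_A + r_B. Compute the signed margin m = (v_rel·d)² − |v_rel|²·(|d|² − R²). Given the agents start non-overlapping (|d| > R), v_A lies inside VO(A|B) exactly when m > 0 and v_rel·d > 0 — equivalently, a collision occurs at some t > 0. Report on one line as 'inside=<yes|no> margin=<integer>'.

d = (-4, 7),  |d|² = 65;  R = 6+2 = 8,  c = 65−8² = 1
v_rel = (2, 2),  |v_rel|² = 8;  v_rel·d = (2)·(-4) + (2)·(7) = 6
8·t² − 12·t + 1 = 0  ⇒  m = 6² − 8·1 = 28
m = 28 > 0,  v_rel·d = 6 > 0  ⇒  inside

inside=yes margin=28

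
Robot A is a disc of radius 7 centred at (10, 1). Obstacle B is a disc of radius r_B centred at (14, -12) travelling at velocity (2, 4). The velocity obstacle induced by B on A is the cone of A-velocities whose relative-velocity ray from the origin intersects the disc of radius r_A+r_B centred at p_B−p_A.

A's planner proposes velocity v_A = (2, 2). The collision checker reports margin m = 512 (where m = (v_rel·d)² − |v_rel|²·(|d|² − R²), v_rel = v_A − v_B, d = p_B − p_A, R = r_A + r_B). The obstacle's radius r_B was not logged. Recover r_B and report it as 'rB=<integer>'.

m = 512
d = (4, -13);  v_rel = (0, -2),  |v_rel|² = 4
v_rel×d = (0)·(-13) − (-2)·(4) = 8
since m = R²·4 − 8²:  R² = (64 + 512) / 4 = 144
R = √144 = 12  ⇒  r_B = 12 − 7 = 5

rB=5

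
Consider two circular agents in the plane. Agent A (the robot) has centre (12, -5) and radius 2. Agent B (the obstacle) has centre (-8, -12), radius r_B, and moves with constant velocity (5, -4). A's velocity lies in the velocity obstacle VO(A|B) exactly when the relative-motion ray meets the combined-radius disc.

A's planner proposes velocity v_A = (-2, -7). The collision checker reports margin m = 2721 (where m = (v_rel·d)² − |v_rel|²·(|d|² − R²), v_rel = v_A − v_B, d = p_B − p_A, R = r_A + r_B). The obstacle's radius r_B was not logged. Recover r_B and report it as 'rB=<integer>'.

m = 2721
d = (-20, -7);  v_rel = (-7, -3),  |v_rel|² = 58
v_rel×d = (-7)·(-7) − (-3)·(-20) = -11
since m = R²·58 − (-11)²:  R² = (121 + 2721) / 58 = 49
R = √49 = 7  ⇒  r_B = 7 − 2 = 5

rB=5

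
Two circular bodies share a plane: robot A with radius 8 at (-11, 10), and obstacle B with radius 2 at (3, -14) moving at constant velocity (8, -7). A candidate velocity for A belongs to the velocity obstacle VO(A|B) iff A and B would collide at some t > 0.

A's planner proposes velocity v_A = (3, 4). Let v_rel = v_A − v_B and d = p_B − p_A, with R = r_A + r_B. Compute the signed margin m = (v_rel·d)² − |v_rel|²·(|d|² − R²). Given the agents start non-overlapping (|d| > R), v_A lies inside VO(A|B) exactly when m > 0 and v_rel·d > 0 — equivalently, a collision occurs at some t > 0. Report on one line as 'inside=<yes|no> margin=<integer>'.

d = (14, -24),  |d|² = 772;  R = 8+2 = 10,  c = 772−10² = 672
v_rel = (-5, 11),  |v_rel|² = 146;  v_rel·d = (-5)·(14) + (11)·(-24) = -334
146·t² + 668·t + 672 = 0  ⇒  m = (-334)² − 146·672 = 13444
m = 13444 > 0,  v_rel·d = -334 < 0  ⇒  outside

inside=no margin=13444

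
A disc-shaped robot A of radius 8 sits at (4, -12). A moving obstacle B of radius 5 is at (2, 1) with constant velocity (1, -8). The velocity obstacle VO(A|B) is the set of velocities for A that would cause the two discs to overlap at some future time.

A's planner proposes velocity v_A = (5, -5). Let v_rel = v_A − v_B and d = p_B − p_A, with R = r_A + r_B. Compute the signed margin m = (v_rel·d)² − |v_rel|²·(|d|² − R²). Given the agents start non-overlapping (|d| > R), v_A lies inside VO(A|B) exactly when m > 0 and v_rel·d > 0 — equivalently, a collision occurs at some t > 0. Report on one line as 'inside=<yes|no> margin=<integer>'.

d = (-2, 13),  |d|² = 173;  R = 8+5 = 13,  c = 173−13² = 4
v_rel = (4, 3),  |v_rel|² = 25;  v_rel·d = (4)·(-2) + (3)·(13) = 31
25·t² − 62·t + 4 = 0  ⇒  m = 31² − 25·4 = 861
m = 861 > 0,  v_rel·d = 31 > 0  ⇒  inside

inside=yes margin=861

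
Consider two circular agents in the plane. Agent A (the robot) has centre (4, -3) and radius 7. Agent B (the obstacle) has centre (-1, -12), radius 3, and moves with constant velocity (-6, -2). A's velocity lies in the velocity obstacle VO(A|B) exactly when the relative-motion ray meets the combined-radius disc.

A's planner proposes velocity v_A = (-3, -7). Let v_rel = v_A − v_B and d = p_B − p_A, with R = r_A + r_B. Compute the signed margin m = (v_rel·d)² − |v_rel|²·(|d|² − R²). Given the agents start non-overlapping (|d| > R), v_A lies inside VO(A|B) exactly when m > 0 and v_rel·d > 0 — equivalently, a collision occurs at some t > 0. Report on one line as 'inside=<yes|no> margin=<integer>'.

d = (-5, -9),  |d|² = 106;  R = 7+3 = 10,  c = 106−10² = 6
v_rel = (3, -5),  |v_rel|² = 34;  v_rel·d = (3)·(-5) + (-5)·(-9) = 30
34·t² − 60·t + 6 = 0  ⇒  m = 30² − 34·6 = 696
m = 696 > 0,  v_rel·d = 30 > 0  ⇒  inside

inside=yes margin=696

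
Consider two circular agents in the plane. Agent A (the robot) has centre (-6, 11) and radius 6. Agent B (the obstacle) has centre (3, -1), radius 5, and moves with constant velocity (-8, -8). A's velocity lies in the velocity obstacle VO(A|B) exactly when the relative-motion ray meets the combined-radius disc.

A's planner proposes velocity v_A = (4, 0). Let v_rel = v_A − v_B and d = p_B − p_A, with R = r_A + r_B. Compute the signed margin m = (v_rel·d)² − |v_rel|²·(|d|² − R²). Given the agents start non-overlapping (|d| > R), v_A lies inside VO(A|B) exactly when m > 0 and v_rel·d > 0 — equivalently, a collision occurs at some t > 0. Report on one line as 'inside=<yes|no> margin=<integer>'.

d = (9, -12),  |d|² = 225;  R = 6+5 = 11,  c = 225−11² = 104
v_rel = (12, 8),  |v_rel|² = 208;  v_rel·d = (12)·(9) + (8)·(-12) = 12
208·t² − 24·t + 104 = 0  ⇒  m = 12² − 208·104 = -21488
m = -21488 < 0,  v_rel·d = 12 > 0  ⇒  outside

inside=no margin=-21488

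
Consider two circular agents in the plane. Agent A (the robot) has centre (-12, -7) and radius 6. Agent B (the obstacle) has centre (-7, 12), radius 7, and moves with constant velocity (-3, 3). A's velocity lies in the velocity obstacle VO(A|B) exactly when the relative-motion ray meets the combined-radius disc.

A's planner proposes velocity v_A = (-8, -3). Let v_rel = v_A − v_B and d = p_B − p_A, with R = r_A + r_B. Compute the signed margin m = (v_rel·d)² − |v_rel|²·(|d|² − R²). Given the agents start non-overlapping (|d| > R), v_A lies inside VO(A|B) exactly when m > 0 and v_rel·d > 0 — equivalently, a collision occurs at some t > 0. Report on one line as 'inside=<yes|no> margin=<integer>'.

d = (5, 19),  |d|² = 386;  R = 6+7 = 13,  c = 386−13² = 217
v_rel = (-5, -6),  |v_rel|² = 61;  v_rel·d = (-5)·(5) + (-6)·(19) = -139
61·t² + 278·t + 217 = 0  ⇒  m = (-139)² − 61·217 = 6084
m = 6084 > 0,  v_rel·d = -139 < 0  ⇒  outside

inside=no margin=6084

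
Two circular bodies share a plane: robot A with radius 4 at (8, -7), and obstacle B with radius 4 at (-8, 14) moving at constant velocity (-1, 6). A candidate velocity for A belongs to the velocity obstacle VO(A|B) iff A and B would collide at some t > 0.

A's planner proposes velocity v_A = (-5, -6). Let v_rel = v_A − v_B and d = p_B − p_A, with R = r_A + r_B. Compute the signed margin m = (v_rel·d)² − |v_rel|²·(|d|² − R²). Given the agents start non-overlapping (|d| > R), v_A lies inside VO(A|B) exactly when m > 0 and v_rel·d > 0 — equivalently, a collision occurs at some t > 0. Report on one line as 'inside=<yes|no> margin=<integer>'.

d = (-16, 21),  |d|² = 697;  R = 4+4 = 8,  c = 697−8² = 633
v_rel = (-4, -12),  |v_rel|² = 160;  v_rel·d = (-4)·(-16) + (-12)·(21) = -188
160·t² + 376·t + 633 = 0  ⇒  m = (-188)² − 160·633 = -65936
m = -65936 < 0,  v_rel·d = -188 < 0  ⇒  outside

inside=no margin=-65936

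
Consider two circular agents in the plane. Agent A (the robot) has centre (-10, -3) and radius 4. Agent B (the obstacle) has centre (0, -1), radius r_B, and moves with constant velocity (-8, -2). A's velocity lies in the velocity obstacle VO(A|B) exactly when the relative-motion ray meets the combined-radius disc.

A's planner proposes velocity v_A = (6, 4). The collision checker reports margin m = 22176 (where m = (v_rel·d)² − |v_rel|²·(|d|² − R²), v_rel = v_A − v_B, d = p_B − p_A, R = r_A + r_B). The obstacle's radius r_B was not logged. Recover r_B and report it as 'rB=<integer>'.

m = 22176
d = (10, 2);  v_rel = (14, 6),  |v_rel|² = 232
v_rel×d = (14)·(2) − (6)·(10) = -32
since m = R²·232 − (-32)²:  R² = (1024 + 22176) / 232 = 100
R = √100 = 10  ⇒  r_B = 10 − 4 = 6

rB=6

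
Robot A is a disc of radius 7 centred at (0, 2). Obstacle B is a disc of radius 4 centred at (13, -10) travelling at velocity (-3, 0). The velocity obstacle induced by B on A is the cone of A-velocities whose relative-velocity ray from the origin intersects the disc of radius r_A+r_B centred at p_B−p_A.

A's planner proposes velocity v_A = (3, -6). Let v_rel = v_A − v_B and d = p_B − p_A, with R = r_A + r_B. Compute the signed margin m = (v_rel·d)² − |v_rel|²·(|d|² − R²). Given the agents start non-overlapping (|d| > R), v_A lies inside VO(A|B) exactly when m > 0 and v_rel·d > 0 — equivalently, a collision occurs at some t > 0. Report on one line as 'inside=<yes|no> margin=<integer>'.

d = (13, -12),  |d|² = 313;  R = 7+4 = 11,  c = 313−11² = 192
v_rel = (6, -6),  |v_rel|² = 72;  v_rel·d = (6)·(13) + (-6)·(-12) = 150
72·t² − 300·t + 192 = 0  ⇒  m = 150² − 72·192 = 8676
m = 8676 > 0,  v_rel·d = 150 > 0  ⇒  inside

inside=yes margin=8676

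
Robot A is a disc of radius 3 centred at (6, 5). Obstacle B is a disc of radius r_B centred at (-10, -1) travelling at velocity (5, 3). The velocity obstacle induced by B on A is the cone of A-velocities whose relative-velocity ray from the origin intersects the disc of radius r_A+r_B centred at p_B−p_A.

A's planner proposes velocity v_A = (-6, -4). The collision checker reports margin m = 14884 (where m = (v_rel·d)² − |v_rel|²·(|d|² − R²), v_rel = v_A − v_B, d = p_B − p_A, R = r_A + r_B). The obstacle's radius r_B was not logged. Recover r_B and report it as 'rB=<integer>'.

m = 14884
d = (-16, -6);  v_rel = (-11, -7),  |v_rel|² = 170
v_rel×d = (-11)·(-6) − (-7)·(-16) = -46
since m = R²·170 − (-46)²:  R² = (2116 + 14884) / 170 = 100
R = √100 = 10  ⇒  r_B = 10 − 3 = 7

rB=7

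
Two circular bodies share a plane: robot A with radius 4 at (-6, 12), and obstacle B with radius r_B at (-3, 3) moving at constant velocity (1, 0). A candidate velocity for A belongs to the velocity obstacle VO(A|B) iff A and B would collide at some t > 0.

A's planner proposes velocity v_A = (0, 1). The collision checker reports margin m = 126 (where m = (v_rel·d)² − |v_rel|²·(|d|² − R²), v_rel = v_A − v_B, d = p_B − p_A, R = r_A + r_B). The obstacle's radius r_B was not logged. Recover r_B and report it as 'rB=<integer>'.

m = 126
d = (3, -9);  v_rel = (-1, 1),  |v_rel|² = 2
v_rel×d = (-1)·(-9) − (1)·(3) = 6
since m = R²·2 − 6²:  R² = (36 + 126) / 2 = 81
R = √81 = 9  ⇒  r_B = 9 − 4 = 5

rB=5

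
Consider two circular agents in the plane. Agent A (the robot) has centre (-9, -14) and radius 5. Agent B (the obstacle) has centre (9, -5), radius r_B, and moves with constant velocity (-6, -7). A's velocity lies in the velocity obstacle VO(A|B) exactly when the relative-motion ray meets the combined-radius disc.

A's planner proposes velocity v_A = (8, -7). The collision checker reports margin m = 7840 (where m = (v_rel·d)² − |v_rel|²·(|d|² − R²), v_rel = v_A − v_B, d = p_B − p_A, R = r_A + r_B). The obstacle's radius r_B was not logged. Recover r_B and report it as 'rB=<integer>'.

m = 7840
d = (18, 9);  v_rel = (14, 0),  |v_rel|² = 196
v_rel×d = (14)·(9) − (0)·(18) = 126
since m = R²·196 − 126²:  R² = (15876 + 7840) / 196 = 121
R = √121 = 11  ⇒  r_B = 11 − 5 = 6

rB=6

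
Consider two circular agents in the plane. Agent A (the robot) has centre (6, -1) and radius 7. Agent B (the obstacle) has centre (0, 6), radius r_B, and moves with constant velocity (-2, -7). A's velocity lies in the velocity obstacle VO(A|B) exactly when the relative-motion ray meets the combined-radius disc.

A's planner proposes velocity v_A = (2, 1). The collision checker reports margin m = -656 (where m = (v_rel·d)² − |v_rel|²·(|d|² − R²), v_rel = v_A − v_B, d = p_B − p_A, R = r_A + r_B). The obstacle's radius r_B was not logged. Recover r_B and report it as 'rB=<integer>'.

m = -656
d = (-6, 7);  v_rel = (4, 8),  |v_rel|² = 80
v_rel×d = (4)·(7) − (8)·(-6) = 76
since m = R²·80 − 76²:  R² = (5776 + -656) / 80 = 64
R = √64 = 8  ⇒  r_B = 8 − 7 = 1

rB=1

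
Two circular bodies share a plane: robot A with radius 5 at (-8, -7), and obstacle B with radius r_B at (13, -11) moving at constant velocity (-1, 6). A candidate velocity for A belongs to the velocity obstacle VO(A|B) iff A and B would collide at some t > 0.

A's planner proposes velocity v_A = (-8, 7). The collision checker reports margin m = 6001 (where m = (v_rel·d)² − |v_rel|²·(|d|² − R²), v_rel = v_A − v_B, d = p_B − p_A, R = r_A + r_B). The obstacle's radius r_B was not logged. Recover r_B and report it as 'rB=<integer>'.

m = 6001
d = (21, -4);  v_rel = (-7, 1),  |v_rel|² = 50
v_rel×d = (-7)·(-4) − (1)·(21) = 7
since m = R²·50 − 7²:  R² = (49 + 6001) / 50 = 121
R = √121 = 11  ⇒  r_B = 11 − 5 = 6

rB=6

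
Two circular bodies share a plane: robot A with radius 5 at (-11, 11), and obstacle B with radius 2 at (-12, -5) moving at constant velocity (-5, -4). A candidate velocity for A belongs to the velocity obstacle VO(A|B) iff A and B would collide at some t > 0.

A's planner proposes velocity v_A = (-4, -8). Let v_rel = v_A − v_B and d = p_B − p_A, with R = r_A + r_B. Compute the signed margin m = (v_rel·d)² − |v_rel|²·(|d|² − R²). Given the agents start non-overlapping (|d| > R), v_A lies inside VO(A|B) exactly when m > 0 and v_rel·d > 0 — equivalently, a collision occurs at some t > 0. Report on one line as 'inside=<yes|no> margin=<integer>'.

d = (-1, -16),  |d|² = 257;  R = 5+2 = 7,  c = 257−7² = 208
v_rel = (1, -4),  |v_rel|² = 17;  v_rel·d = (1)·(-1) + (-4)·(-16) = 63
17·t² − 126·t + 208 = 0  ⇒  m = 63² − 17·208 = 433
m = 433 > 0,  v_rel·d = 63 > 0  ⇒  inside

inside=yes margin=433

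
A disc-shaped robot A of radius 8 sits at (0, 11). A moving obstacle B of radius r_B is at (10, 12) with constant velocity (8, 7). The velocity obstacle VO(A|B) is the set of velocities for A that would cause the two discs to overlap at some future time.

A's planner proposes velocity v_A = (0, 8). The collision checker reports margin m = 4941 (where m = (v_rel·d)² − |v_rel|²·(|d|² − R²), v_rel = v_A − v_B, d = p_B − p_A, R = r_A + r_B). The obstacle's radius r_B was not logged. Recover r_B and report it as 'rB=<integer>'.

m = 4941
d = (10, 1);  v_rel = (-8, 1),  |v_rel|² = 65
v_rel×d = (-8)·(1) − (1)·(10) = -18
since m = R²·65 − (-18)²:  R² = (324 + 4941) / 65 = 81
R = √81 = 9  ⇒  r_B = 9 − 8 = 1

rB=1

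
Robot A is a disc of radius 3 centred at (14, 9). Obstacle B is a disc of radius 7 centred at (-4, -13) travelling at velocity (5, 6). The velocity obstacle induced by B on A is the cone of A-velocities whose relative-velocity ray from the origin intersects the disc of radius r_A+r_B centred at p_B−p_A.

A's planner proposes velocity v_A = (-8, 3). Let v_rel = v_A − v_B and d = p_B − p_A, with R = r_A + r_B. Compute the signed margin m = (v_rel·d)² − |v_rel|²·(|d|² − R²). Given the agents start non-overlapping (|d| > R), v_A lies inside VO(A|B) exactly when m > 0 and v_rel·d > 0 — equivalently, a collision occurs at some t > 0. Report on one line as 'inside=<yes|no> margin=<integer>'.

d = (-18, -22),  |d|² = 808;  R = 3+7 = 10,  c = 808−10² = 708
v_rel = (-13, -3),  |v_rel|² = 178;  v_rel·d = (-13)·(-18) + (-3)·(-22) = 300
178·t² − 600·t + 708 = 0  ⇒  m = 300² − 178·708 = -36024
m = -36024 < 0,  v_rel·d = 300 > 0  ⇒  outside

inside=no margin=-36024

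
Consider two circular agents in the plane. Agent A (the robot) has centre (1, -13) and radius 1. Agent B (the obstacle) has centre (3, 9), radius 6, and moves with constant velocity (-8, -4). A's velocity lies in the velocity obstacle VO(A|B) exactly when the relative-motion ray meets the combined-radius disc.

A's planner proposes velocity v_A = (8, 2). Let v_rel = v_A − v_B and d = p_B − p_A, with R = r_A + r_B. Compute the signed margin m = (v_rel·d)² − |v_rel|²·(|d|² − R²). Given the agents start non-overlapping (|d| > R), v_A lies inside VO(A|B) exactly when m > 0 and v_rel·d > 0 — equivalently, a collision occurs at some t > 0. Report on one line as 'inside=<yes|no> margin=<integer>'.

d = (2, 22),  |d|² = 488;  R = 1+6 = 7,  c = 488−7² = 439
v_rel = (16, 6),  |v_rel|² = 292;  v_rel·d = (16)·(2) + (6)·(22) = 164
292·t² − 328·t + 439 = 0  ⇒  m = 164² − 292·439 = -101292
m = -101292 < 0,  v_rel·d = 164 > 0  ⇒  outside

inside=no margin=-101292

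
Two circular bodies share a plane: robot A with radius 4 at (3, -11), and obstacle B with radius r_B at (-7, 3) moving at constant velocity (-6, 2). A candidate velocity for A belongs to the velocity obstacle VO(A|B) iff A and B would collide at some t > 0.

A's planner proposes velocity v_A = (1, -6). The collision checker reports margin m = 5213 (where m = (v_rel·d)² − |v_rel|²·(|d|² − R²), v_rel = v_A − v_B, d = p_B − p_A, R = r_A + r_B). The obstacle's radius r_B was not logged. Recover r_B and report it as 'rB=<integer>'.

m = 5213
d = (-10, 14);  v_rel = (7, -8),  |v_rel|² = 113
v_rel×d = (7)·(14) − (-8)·(-10) = 18
since m = R²·113 − 18²:  R² = (324 + 5213) / 113 = 49
R = √49 = 7  ⇒  r_B = 7 − 4 = 3

rB=3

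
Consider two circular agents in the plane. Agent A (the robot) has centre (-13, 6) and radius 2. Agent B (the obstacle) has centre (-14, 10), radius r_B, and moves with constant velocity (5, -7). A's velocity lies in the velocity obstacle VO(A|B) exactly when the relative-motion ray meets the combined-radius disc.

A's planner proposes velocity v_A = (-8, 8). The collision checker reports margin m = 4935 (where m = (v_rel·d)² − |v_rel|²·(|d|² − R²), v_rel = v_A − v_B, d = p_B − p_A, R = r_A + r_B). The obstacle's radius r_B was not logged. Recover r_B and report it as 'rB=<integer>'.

m = 4935
d = (-1, 4);  v_rel = (-13, 15),  |v_rel|² = 394
v_rel×d = (-13)·(4) − (15)·(-1) = -37
since m = R²·394 − (-37)²:  R² = (1369 + 4935) / 394 = 16
R = √16 = 4  ⇒  r_B = 4 − 2 = 2

rB=2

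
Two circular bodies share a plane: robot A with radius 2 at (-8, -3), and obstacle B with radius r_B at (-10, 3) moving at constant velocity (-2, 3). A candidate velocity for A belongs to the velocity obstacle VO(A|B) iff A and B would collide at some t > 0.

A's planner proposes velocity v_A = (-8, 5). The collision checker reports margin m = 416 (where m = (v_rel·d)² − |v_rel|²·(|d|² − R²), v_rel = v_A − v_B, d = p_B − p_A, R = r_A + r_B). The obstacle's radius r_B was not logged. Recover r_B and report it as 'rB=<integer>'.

m = 416
d = (-2, 6);  v_rel = (-6, 2),  |v_rel|² = 40
v_rel×d = (-6)·(6) − (2)·(-2) = -32
since m = R²·40 − (-32)²:  R² = (1024 + 416) / 40 = 36
R = √36 = 6  ⇒  r_B = 6 − 2 = 4

rB=4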